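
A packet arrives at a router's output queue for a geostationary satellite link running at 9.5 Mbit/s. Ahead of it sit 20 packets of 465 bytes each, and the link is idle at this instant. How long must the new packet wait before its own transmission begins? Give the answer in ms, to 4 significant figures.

7.832 ms

Each queued packet: L/R = 3720/9500000 = 0.391579 ms.
20 queued → 7.83158 ms.
Queuing delay = 7.832 ms.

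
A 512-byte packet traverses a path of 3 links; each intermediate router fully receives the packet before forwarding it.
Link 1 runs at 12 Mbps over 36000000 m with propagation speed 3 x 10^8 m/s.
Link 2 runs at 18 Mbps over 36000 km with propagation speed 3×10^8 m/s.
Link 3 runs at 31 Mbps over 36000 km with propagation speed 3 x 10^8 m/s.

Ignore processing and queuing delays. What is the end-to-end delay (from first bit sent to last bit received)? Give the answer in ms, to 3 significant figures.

361 ms

L = 512 × 8 = 4096 bits.
Transmission delays (L/R per hop): 0.341333, 0.227556, 0.132129 ms; sum = 0.701018 ms.
Propagation delays (d/s per hop): 120, 120, 120 ms; sum = 360 ms.
End-to-end = 361 ms.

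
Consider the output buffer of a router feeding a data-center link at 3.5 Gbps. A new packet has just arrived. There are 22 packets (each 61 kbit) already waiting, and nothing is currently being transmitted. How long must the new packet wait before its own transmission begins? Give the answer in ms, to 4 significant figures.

0.3834 ms

Each queued packet: L/R = 61000/3500000000 = 0.0174286 ms.
22 queued → 0.383429 ms.
Queuing delay = 0.3834 ms.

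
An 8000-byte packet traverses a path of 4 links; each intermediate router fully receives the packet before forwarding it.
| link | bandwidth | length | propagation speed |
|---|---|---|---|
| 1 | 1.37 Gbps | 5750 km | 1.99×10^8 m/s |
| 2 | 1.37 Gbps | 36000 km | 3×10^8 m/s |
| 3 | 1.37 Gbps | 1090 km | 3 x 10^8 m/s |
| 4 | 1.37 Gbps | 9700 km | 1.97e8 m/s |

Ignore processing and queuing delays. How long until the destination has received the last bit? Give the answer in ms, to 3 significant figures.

202 ms

L = 8000 × 8 = 64000 bits.
Transmission delay per hop = L/R = 64000/1370000000 = 0.0467153 ms; 4 hops → 0.186861 ms.
Propagation delays (d/s per hop): 28.8945, 120, 3.63333, 49.2386 ms; sum = 201.766 ms.
End-to-end = 202 ms.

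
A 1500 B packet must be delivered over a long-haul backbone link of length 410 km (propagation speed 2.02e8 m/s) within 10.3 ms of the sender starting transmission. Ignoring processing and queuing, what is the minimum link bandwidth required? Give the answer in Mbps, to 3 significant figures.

L = 12000 bits.
Propagation delay = 410000 / 202000000 = 2.0297 ms.
Transmission budget = 10.3 − 2.0297 = 8.2703 ms.
R ≥ L / t_tx = 12000 bits / 0.0082703 s = 1.45 Mbps.

1.45 Mbps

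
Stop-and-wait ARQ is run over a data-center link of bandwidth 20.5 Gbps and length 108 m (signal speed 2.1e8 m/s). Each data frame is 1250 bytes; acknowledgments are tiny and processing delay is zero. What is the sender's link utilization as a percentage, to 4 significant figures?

t_tx = L/R = 10000/20500000000 = 4.87805e-07 s.
t_prop = 108/210000000 = 5.14286e-07 s; RTT = 1.02857e-06 s.
Cycle = t_tx + RTT = 1.51638e-06 s.
Utilization = t_tx / cycle = 4.87805e-07/1.51638e-06 = 32.17 %.

32.17 %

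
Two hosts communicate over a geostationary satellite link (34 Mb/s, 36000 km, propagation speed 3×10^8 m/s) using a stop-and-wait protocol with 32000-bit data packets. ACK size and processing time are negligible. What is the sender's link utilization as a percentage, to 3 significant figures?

0.391 %

t_tx = L/R = 32000/34000000 = 0.000941176 s.
t_prop = 36000000/300000000 = 0.12 s; RTT = 0.24 s.
Cycle = t_tx + RTT = 0.240941 s.
Utilization = t_tx / cycle = 0.000941176/0.240941 = 0.391 %.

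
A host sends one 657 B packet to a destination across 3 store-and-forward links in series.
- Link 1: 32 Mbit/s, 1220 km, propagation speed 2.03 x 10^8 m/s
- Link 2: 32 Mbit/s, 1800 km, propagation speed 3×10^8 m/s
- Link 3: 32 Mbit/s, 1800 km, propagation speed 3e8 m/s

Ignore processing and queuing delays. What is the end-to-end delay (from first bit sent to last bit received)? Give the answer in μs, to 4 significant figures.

L = 657 × 8 = 5256 bits.
Transmission delay per hop = L/R = 5256/32000000 = 164.25 μs; 3 hops → 492.75 μs.
Propagation delays (d/s per hop): 6009.85, 6000, 6000 μs; sum = 18009.9 μs.
End-to-end = 18500 μs.

18500 μs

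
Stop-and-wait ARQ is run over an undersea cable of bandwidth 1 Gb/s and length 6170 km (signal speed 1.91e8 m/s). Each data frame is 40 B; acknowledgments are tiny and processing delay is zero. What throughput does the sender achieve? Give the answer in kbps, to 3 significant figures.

4.95 kbps

t_tx = L/R = 320/1000000000 = 3.2e-07 s.
t_prop = 6170000/191000000 = 0.0323037 s; RTT = 0.0646073 s.
Cycle = t_tx + RTT = 0.0646076 s.
Throughput = L / cycle = 320 / 0.0646076 = 4.95 kbps.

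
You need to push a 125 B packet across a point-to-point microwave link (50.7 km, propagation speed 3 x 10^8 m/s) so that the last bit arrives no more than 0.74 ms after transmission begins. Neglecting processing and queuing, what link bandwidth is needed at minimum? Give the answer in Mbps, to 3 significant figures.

L = 1000 bits.
Propagation delay = 50700 / 300000000 = 0.169 ms.
Transmission budget = 0.74 − 0.169 = 0.571 ms.
R ≥ L / t_tx = 1000 bits / 0.000571 s = 1.75 Mbps.

1.75 Mbps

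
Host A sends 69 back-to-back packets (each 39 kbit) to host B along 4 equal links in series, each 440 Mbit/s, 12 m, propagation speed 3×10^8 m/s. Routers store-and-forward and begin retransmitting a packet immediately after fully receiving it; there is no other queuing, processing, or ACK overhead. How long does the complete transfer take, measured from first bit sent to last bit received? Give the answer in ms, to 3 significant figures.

Per-hop transmission t_tx = L/R = 39000/440000000 = 0.0886364 ms.
Per-hop propagation t_prop = 12/300000000 = 4e-05 ms.
Pipeline fill: first packet needs 4·t_tx to clear all hops; remaining 68 packets each add one t_tx.
Total = (4+69-1)·t_tx + 4·t_prop = 72·0.0886364 + 4·4e-05 = 6.38 ms.

6.38 ms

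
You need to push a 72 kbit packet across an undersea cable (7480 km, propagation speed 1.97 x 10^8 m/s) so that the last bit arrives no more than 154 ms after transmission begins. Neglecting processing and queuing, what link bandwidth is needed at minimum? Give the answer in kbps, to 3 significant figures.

621 kbps

Propagation delay = 7480000 / 197000000 = 37.9695 ms.
Transmission budget = 154 − 37.9695 = 116.03 ms.
R ≥ L / t_tx = 72000 bits / 0.11603 s = 621 kbps.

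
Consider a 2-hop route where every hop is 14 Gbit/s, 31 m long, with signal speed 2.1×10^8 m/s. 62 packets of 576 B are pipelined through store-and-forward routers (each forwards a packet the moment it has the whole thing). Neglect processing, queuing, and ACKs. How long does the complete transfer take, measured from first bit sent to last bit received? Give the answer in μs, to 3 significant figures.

Per-hop transmission t_tx = L/R = 4608/14000000000 = 0.329143 μs.
Per-hop propagation t_prop = 31/210000000 = 0.147619 μs.
Pipeline fill: first packet needs 2·t_tx to clear all hops; remaining 61 packets each add one t_tx.
Total = (2+62-1)·t_tx + 2·t_prop = 63·0.329143 + 2·0.147619 = 21.0 μs.

21.0 μs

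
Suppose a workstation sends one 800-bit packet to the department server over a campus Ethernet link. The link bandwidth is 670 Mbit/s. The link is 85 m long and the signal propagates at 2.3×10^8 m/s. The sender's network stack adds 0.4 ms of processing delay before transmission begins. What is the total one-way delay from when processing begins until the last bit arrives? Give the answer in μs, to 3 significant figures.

Transmission delay = L/R = 800 / 670000000 = 1.19403 μs.
Propagation delay = d/s = 85 m / 2.3e+08 m/s = 0.369565 μs.
Plus processing delay 0.4 ms = 400 μs.
Total = 402 μs.

402 μs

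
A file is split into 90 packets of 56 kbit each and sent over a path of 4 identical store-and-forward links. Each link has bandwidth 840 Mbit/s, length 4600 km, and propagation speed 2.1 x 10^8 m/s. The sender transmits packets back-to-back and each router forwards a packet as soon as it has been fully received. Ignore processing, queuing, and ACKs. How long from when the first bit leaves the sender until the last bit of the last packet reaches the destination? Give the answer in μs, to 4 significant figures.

Per-hop transmission t_tx = L/R = 56000/840000000 = 66.6667 μs.
Per-hop propagation t_prop = 4600000/210000000 = 21904.8 μs.
Pipeline fill: first packet needs 4·t_tx to clear all hops; remaining 89 packets each add one t_tx.
Total = (4+90-1)·t_tx + 4·t_prop = 93·66.6667 + 4·21904.8 = 93820 μs.

93820 μs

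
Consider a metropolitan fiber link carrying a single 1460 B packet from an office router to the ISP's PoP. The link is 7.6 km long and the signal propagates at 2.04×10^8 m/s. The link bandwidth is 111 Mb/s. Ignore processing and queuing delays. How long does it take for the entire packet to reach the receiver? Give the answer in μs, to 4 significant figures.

L = 1460 × 8 = 11680 bits.
Transmission delay = L/R = 11680 / 111000000 = 105.225 μs.
Propagation delay = d/s = 7600 m / 204000000 m/s = 37.2549 μs.
Total = 142.5 μs.

142.5 μs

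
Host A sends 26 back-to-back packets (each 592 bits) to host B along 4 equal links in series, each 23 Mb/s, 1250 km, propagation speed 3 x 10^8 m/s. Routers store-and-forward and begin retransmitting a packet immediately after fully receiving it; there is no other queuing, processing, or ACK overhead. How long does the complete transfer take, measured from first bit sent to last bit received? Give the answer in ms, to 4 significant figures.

Per-hop transmission t_tx = L/R = 592/23000000 = 0.0257391 ms.
Per-hop propagation t_prop = 1250000/300000000 = 4.16667 ms.
Pipeline fill: first packet needs 4·t_tx to clear all hops; remaining 25 packets each add one t_tx.
Total = (4+26-1)·t_tx + 4·t_prop = 29·0.0257391 + 4·4.16667 = 17.41 ms.

17.41 ms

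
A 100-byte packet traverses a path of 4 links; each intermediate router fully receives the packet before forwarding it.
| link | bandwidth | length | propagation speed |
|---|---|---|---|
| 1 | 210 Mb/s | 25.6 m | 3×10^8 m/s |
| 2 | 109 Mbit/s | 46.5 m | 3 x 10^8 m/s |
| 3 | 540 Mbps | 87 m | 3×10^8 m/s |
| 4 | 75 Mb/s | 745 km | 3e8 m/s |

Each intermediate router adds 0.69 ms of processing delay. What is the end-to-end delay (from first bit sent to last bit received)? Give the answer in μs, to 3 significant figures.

L = 100 × 8 = 800 bits.
Transmission delays (L/R per hop): 3.80952, 7.33945, 1.48148, 10.6667 μs; sum = 23.2971 μs.
Propagation delays (d/s per hop): 0.0853333, 0.155, 0.29, 2483.33 μs; sum = 2483.86 μs.
Processing at 3 router(s): 3 × 0.69 ms = 2070 μs.
End-to-end = 4580 μs.

4580 μs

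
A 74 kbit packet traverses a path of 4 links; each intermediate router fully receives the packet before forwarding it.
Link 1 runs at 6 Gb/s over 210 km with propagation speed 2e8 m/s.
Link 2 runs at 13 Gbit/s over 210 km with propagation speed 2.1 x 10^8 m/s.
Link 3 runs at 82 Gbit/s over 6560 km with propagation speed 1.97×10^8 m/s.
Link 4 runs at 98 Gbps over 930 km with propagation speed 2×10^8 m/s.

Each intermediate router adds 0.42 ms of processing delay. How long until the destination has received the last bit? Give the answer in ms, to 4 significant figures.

L = 74000 bits.
Transmission delays (L/R per hop): 0.0123333, 0.00569231, 0.000902439, 0.000755102 ms; sum = 0.0196832 ms.
Propagation delays (d/s per hop): 1.05, 1, 33.2995, 4.65 ms; sum = 39.9995 ms.
Processing at 3 router(s): 3 × 0.42 ms = 1.26 ms.
End-to-end = 41.28 ms.

41.28 ms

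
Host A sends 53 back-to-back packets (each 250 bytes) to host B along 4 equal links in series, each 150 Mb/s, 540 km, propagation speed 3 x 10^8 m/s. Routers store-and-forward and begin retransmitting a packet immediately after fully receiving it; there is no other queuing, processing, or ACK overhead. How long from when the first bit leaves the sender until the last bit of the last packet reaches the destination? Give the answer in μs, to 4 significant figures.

Per-hop transmission t_tx = L/R = 2000/150000000 = 13.3333 μs.
Per-hop propagation t_prop = 540000/300000000 = 1800 μs.
Pipeline fill: first packet needs 4·t_tx to clear all hops; remaining 52 packets each add one t_tx.
Total = (4+53-1)·t_tx + 4·t_prop = 56·13.3333 + 4·1800 = 7947 μs.

7947 μs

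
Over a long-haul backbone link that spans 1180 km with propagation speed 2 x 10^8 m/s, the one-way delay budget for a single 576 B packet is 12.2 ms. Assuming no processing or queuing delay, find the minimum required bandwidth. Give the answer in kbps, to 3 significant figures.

L = 4608 bits.
Propagation delay = 1180000 / 200000000 = 5.9 ms.
Transmission budget = 12.2 − 5.9 = 6.3 ms.
R ≥ L / t_tx = 4608 bits / 0.0063 s = 731 kbps.

731 kbps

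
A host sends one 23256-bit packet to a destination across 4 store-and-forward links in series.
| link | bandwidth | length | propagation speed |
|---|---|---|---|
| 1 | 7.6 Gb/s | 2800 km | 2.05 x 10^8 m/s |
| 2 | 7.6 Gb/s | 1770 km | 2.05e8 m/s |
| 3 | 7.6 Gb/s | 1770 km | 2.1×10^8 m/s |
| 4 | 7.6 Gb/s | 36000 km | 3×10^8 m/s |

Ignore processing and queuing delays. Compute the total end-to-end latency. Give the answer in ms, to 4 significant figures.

Transmission delay per hop = L/R = 23256/7600000000 = 0.00306 ms; 4 hops → 0.01224 ms.
Propagation delays (d/s per hop): 13.6585, 8.63415, 8.42857, 120 ms; sum = 150.721 ms.
End-to-end = 150.7 ms.

150.7 ms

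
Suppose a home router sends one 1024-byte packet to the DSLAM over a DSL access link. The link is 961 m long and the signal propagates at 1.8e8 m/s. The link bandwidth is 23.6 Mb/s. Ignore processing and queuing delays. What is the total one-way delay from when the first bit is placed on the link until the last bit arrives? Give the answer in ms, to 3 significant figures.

0.352 ms

L = 1024 × 8 = 8192 bits.
Transmission delay = L/R = 8192 / 23600000 = 0.347119 ms.
Propagation delay = d/s = 961 m / 180000000 m/s = 0.00533889 ms.
Total = 0.352 ms.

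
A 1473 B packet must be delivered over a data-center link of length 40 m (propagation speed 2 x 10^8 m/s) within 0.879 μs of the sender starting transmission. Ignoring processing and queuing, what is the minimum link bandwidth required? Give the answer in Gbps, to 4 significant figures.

L = 11784 bits.
Propagation delay = 40 / 200000000 = 0.2 μs.
Transmission budget = 0.879 − 0.2 = 0.679 μs.
R ≥ L / t_tx = 11784 bits / 6.79e-07 s = 17.35 Gbps.

17.35 Gbps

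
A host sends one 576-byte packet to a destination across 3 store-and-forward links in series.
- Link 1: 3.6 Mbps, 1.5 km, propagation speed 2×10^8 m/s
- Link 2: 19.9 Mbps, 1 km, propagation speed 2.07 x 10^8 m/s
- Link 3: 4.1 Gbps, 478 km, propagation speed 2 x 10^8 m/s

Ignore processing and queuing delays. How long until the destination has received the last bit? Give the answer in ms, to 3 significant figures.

3.92 ms

L = 576 × 8 = 4608 bits.
Transmission delays (L/R per hop): 1.28, 0.231558, 0.0011239 ms; sum = 1.51268 ms.
Propagation delays (d/s per hop): 0.0075, 0.00483092, 2.39 ms; sum = 2.40233 ms.
End-to-end = 3.92 ms.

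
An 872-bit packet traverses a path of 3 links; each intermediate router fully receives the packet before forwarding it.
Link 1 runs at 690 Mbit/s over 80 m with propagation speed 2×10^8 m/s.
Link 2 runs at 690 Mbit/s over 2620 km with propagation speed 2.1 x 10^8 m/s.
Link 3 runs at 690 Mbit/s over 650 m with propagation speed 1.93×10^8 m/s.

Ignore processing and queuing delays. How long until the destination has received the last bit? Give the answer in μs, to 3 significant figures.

Transmission delay per hop = L/R = 872/690000000 = 1.26377 μs; 3 hops → 3.7913 μs.
Propagation delays (d/s per hop): 0.4, 12476.2, 3.36788 μs; sum = 12480 μs.
End-to-end = 12500 μs.

12500 μs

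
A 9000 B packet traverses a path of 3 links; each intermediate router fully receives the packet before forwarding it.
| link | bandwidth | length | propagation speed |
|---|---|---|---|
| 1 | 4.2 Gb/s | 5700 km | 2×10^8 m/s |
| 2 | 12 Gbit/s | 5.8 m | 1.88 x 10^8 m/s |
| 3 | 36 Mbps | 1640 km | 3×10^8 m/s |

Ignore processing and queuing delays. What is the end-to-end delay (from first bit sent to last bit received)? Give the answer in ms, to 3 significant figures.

L = 9000 × 8 = 72000 bits.
Transmission delays (L/R per hop): 0.0171429, 0.006, 2 ms; sum = 2.02314 ms.
Propagation delays (d/s per hop): 28.5, 3.08511e-05, 5.46667 ms; sum = 33.9667 ms.
End-to-end = 36.0 ms.

36.0 ms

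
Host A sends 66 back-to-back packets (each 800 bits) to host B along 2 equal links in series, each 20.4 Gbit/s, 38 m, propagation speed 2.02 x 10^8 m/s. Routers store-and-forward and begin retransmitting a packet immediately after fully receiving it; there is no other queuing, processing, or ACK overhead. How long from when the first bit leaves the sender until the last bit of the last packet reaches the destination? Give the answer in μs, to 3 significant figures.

3.00 μs

Per-hop transmission t_tx = L/R = 800/20400000000 = 0.0392157 μs.
Per-hop propagation t_prop = 38/202000000 = 0.188119 μs.
Pipeline fill: first packet needs 2·t_tx to clear all hops; remaining 65 packets each add one t_tx.
Total = (2+66-1)·t_tx + 2·t_prop = 67·0.0392157 + 2·0.188119 = 3.00 μs.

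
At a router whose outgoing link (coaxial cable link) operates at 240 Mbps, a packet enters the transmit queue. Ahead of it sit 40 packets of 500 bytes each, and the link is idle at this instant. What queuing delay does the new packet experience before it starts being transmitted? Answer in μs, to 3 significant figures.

Each queued packet: L/R = 4000/240000000 = 16.6667 μs.
40 queued → 666.667 μs.
Queuing delay = 667 μs.

667 μs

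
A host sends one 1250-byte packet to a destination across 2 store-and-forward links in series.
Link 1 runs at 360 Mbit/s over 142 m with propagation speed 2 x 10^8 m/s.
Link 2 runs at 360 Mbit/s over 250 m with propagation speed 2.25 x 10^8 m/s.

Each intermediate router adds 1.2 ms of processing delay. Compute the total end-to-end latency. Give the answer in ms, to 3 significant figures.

1.26 ms

L = 1250 × 8 = 10000 bits.
Transmission delay per hop = L/R = 10000/360000000 = 0.0277778 ms; 2 hops → 0.0555556 ms.
Propagation delays (d/s per hop): 0.00071, 0.00111111 ms; sum = 0.00182111 ms.
Processing at 1 router(s): 1 × 1.2 ms = 1.2 ms.
End-to-end = 1.26 ms.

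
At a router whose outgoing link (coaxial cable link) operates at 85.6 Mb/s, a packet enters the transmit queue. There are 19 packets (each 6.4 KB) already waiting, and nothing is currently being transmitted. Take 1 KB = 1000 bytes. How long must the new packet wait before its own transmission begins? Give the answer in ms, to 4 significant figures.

11.36 ms

Each queued packet: L/R = 51200/85600000 = 0.598131 ms.
19 queued → 11.3645 ms.
Queuing delay = 11.36 ms.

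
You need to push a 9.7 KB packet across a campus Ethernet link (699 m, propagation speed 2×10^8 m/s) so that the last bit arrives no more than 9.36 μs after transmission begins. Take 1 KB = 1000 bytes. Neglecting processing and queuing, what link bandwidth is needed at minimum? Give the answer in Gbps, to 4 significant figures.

13.23 Gbps

L = 77600 bits.
Propagation delay = 699 / 200000000 = 3.495 μs.
Transmission budget = 9.36 − 3.495 = 5.865 μs.
R ≥ L / t_tx = 77600 bits / 5.865e-06 s = 13.23 Gbps.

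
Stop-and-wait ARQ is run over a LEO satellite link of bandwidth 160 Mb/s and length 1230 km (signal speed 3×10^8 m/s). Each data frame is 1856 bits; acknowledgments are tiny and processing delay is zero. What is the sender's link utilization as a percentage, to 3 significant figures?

0.141 %

t_tx = L/R = 1856/160000000 = 1.16e-05 s.
t_prop = 1230000/300000000 = 0.0041 s; RTT = 0.0082 s.
Cycle = t_tx + RTT = 0.0082116 s.
Utilization = t_tx / cycle = 1.16e-05/0.0082116 = 0.141 %.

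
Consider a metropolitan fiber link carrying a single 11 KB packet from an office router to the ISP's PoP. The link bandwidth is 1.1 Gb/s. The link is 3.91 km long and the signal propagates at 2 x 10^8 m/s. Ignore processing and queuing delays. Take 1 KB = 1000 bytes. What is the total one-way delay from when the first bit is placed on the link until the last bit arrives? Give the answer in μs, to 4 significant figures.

99.55 μs

L = 88000 bits.
Transmission delay = L/R = 88000 / 1100000000 = 80 μs.
Propagation delay = d/s = 3910 m / 200000000 m/s = 19.55 μs.
Total = 99.55 μs.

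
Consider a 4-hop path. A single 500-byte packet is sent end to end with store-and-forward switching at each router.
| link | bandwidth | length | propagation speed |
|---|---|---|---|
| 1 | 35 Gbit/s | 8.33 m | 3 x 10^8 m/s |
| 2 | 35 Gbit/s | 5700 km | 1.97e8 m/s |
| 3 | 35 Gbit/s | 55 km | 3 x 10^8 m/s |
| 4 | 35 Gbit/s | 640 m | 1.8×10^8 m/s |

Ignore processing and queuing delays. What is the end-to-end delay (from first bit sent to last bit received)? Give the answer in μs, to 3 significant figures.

L = 500 × 8 = 4000 bits.
Transmission delay per hop = L/R = 4000/35000000000 = 0.114286 μs; 4 hops → 0.457143 μs.
Propagation delays (d/s per hop): 0.0277667, 28934, 183.333, 3.55556 μs; sum = 29120.9 μs.
End-to-end = 29100 μs.

29100 μs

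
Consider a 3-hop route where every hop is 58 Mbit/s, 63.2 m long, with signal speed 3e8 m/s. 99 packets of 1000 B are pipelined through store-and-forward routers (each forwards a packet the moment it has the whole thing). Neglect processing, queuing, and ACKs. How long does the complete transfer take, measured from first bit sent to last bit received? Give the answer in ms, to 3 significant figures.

Per-hop transmission t_tx = L/R = 8000/58000000 = 0.137931 ms.
Per-hop propagation t_prop = 63.2/300000000 = 0.000210667 ms.
Pipeline fill: first packet needs 3·t_tx to clear all hops; remaining 98 packets each add one t_tx.
Total = (3+99-1)·t_tx + 3·t_prop = 101·0.137931 + 3·0.000210667 = 13.9 ms.

13.9 ms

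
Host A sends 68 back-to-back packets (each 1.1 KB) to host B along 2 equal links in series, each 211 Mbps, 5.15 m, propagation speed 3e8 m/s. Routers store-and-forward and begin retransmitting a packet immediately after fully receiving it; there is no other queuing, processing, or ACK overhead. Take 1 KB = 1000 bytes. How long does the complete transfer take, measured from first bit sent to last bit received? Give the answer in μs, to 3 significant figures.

2880 μs

Per-hop transmission t_tx = L/R = 8800/211000000 = 41.7062 μs.
Per-hop propagation t_prop = 5.15/300000000 = 0.0171667 μs.
Pipeline fill: first packet needs 2·t_tx to clear all hops; remaining 67 packets each add one t_tx.
Total = (2+68-1)·t_tx + 2·t_prop = 69·41.7062 + 2·0.0171667 = 2880 μs.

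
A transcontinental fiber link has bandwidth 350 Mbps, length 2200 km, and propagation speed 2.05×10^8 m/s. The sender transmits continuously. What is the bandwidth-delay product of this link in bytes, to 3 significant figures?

470000 bytes

Propagation delay = 2200000 / 2.05e+08 = 0.0107317 s.
BDP = R × t_prop = 350000000 × 0.0107317 = 3756100 bits.
In bytes: 3756100/8 = 470000 bytes.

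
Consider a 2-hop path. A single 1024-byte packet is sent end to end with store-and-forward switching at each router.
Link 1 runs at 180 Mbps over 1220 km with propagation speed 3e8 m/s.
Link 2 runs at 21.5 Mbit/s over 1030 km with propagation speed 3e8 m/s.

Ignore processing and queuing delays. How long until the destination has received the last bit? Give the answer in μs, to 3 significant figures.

7930 μs

L = 1024 × 8 = 8192 bits.
Transmission delays (L/R per hop): 45.5111, 381.023 μs; sum = 426.534 μs.
Propagation delays (d/s per hop): 4066.67, 3433.33 μs; sum = 7500 μs.
End-to-end = 7930 μs.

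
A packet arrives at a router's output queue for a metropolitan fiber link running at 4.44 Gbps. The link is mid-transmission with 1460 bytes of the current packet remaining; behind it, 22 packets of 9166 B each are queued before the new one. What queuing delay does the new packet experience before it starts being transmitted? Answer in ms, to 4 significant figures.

0.3660 ms

Each queued packet: L/R = 73328/4440000000 = 0.0165153 ms.
22 queued → 0.363337 ms.
Plus remaining 11680 bits of current packet: 0.00263063 ms.
Queuing delay = 0.3660 ms.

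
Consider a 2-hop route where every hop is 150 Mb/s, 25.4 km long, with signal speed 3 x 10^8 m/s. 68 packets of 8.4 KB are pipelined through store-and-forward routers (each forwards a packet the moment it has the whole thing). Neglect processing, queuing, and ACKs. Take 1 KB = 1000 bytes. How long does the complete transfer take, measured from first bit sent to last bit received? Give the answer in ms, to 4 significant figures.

31.08 ms

Per-hop transmission t_tx = L/R = 67200/150000000 = 0.448 ms.
Per-hop propagation t_prop = 25400/300000000 = 0.0846667 ms.
Pipeline fill: first packet needs 2·t_tx to clear all hops; remaining 67 packets each add one t_tx.
Total = (2+68-1)·t_tx + 2·t_prop = 69·0.448 + 2·0.0846667 = 31.08 ms.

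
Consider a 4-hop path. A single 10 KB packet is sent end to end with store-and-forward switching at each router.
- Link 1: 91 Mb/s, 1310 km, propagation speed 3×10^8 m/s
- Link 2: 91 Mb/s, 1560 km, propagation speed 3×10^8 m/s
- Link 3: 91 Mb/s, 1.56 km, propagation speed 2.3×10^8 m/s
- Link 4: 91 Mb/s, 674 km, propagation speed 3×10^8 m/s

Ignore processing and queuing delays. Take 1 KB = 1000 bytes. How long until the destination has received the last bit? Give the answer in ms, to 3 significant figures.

L = 80000 bits.
Transmission delay per hop = L/R = 80000/91000000 = 0.879121 ms; 4 hops → 3.51648 ms.
Propagation delays (d/s per hop): 4.36667, 5.2, 0.00678261, 2.24667 ms; sum = 11.8201 ms.
End-to-end = 15.3 ms.

15.3 ms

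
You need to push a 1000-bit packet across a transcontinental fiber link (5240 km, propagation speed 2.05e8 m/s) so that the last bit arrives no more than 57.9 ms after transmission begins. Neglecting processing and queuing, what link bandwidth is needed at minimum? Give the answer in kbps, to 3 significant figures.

30.9 kbps

Propagation delay = 5240000 / 2.05e+08 = 25.561 ms.
Transmission budget = 57.9 − 25.561 = 32.339 ms.
R ≥ L / t_tx = 1000 bits / 0.032339 s = 30.9 kbps.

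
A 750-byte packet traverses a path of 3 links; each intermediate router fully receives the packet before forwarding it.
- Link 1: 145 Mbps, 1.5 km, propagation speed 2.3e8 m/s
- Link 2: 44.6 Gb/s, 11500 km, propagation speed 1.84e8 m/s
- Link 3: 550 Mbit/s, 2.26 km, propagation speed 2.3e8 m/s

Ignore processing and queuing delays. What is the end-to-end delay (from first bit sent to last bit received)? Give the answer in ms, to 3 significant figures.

62.6 ms

L = 750 × 8 = 6000 bits.
Transmission delays (L/R per hop): 0.0413793, 0.000134529, 0.0109091 ms; sum = 0.0524229 ms.
Propagation delays (d/s per hop): 0.00652174, 62.5, 0.00982609 ms; sum = 62.5163 ms.
End-to-end = 62.6 ms.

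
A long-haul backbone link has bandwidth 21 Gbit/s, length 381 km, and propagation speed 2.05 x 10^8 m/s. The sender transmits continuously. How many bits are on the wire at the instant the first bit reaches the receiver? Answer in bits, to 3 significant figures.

39000000 bits

Propagation delay = 381000 / 2.05e+08 = 0.00185854 s.
BDP = R × t_prop = 21000000000 × 0.00185854 = 39029300 bits.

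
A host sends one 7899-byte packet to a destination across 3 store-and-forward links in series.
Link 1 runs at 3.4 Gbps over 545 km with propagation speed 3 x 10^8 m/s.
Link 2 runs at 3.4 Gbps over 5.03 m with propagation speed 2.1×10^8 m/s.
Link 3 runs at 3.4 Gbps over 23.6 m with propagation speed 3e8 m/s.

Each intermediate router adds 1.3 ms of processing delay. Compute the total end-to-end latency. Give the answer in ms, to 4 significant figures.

4.473 ms

L = 7899 × 8 = 63192 bits.
Transmission delay per hop = L/R = 63192/3400000000 = 0.0185859 ms; 3 hops → 0.0557576 ms.
Propagation delays (d/s per hop): 1.81667, 2.39524e-05, 7.86667e-05 ms; sum = 1.81677 ms.
Processing at 2 router(s): 2 × 1.3 ms = 2.6 ms.
End-to-end = 4.473 ms.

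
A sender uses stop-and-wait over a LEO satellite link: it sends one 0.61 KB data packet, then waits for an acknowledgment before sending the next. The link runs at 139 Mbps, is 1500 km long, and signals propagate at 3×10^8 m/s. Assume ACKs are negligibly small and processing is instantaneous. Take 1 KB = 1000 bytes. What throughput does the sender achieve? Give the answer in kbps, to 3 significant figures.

t_tx = L/R = 4880/139000000 = 3.51079e-05 s.
t_prop = 1500000/300000000 = 0.005 s; RTT = 0.01 s.
Cycle = t_tx + RTT = 0.0100351 s.
Throughput = L / cycle = 4880 / 0.0100351 = 486 kbps.

486 kbps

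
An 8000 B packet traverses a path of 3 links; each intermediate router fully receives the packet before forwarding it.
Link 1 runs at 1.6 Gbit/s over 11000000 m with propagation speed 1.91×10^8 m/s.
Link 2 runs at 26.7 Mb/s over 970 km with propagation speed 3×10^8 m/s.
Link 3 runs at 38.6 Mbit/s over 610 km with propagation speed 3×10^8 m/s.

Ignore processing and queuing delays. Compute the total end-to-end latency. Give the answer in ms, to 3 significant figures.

L = 8000 × 8 = 64000 bits.
Transmission delays (L/R per hop): 0.04, 2.397, 1.65803 ms; sum = 4.09503 ms.
Propagation delays (d/s per hop): 57.5916, 3.23333, 2.03333 ms; sum = 62.8583 ms.
End-to-end = 67.0 ms.

67.0 ms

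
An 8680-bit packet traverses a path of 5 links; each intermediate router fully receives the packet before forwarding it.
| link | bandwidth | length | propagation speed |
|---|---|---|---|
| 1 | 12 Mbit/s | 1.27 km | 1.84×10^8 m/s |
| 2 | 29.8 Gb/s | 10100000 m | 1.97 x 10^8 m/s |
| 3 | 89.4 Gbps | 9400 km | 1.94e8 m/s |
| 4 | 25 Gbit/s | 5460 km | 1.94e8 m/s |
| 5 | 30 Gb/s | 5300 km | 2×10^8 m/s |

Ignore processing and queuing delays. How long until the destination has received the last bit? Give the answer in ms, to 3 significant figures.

155 ms

Transmission delays (L/R per hop): 0.723333, 0.000291275, 9.70917e-05, 0.0003472, 0.000289333 ms; sum = 0.724358 ms.
Propagation delays (d/s per hop): 0.00690217, 51.269, 48.4536, 28.1443, 26.5 ms; sum = 154.374 ms.
End-to-end = 155 ms.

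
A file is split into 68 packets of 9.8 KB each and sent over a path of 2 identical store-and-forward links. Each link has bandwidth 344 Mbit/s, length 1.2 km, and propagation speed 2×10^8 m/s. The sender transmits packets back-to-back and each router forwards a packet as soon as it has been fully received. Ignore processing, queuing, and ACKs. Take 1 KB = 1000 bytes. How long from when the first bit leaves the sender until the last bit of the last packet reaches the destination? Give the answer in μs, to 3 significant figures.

15700 μs

Per-hop transmission t_tx = L/R = 78400/344000000 = 227.907 μs.
Per-hop propagation t_prop = 1200/200000000 = 6 μs.
Pipeline fill: first packet needs 2·t_tx to clear all hops; remaining 67 packets each add one t_tx.
Total = (2+68-1)·t_tx + 2·t_prop = 69·227.907 + 2·6 = 15700 μs.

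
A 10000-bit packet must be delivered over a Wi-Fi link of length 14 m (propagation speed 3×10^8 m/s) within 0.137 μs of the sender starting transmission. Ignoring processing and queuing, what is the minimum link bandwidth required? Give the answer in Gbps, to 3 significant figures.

111 Gbps

Propagation delay = 14 / 300000000 = 0.0466667 μs.
Transmission budget = 0.137 − 0.0466667 = 0.0903333 μs.
R ≥ L / t_tx = 10000 bits / 9.03333e-08 s = 111 Gbps.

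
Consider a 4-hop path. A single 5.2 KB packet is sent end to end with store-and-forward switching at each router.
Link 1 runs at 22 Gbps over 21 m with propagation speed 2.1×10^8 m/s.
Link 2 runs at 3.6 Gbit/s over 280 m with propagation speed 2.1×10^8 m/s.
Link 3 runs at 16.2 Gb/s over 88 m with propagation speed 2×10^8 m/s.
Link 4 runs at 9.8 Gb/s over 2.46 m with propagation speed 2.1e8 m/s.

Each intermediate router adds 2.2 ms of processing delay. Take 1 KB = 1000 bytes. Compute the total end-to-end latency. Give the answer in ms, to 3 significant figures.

6.62 ms

L = 41600 bits.
Transmission delays (L/R per hop): 0.00189091, 0.0115556, 0.0025679, 0.0042449 ms; sum = 0.0202593 ms.
Propagation delays (d/s per hop): 0.0001, 0.00133333, 0.00044, 1.17143e-05 ms; sum = 0.00188505 ms.
Processing at 3 router(s): 3 × 2.2 ms = 6.6 ms.
End-to-end = 6.62 ms.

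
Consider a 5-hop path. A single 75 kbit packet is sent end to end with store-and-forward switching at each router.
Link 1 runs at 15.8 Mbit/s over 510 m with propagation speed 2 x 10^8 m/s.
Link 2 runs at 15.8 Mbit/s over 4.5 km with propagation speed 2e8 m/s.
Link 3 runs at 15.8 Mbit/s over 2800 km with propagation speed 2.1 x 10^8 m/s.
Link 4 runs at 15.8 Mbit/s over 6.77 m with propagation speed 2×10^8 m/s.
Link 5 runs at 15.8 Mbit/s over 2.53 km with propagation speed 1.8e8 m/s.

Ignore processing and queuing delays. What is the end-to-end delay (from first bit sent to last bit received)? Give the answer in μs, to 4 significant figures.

37110 μs

L = 75000 bits.
Transmission delay per hop = L/R = 75000/15800000 = 4746.84 μs; 5 hops → 23734.2 μs.
Propagation delays (d/s per hop): 2.55, 22.5, 13333.3, 0.03385, 14.0556 μs; sum = 13372.5 μs.
End-to-end = 37110 μs.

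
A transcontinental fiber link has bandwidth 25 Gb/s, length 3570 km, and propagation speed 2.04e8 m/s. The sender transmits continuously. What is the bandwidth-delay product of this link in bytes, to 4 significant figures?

54690000 bytes

Propagation delay = 3570000 / 204000000 = 0.0175 s.
BDP = R × t_prop = 25000000000 × 0.0175 = 437500000 bits.
In bytes: 437500000/8 = 54690000 bytes.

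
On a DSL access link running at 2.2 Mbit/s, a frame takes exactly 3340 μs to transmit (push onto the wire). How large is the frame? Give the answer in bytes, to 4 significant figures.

L = R × t_tx = 2200000 b/s × 0.00334 s = 7348 bits.
In bytes: 7348 / 8 = 918.5 bytes.

918.5 bytes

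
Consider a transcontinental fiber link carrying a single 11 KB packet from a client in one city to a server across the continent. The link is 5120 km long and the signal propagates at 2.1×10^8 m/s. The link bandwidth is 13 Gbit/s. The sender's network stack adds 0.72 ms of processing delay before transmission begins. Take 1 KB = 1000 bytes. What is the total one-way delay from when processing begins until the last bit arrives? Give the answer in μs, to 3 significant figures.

25100 μs

L = 88000 bits.
Transmission delay = L/R = 88000 / 13000000000 = 6.76923 μs.
Propagation delay = d/s = 5120000 m / 210000000 m/s = 24381 μs.
Plus processing delay 0.72 ms = 720 μs.
Total = 25100 μs.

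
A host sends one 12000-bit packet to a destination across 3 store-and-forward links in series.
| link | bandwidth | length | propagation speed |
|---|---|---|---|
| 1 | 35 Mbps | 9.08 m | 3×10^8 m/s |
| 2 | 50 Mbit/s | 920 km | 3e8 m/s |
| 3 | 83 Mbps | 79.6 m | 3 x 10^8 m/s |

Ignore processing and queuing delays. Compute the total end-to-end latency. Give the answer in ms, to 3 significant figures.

Transmission delays (L/R per hop): 0.342857, 0.24, 0.144578 ms; sum = 0.727435 ms.
Propagation delays (d/s per hop): 3.02667e-05, 3.06667, 0.000265333 ms; sum = 3.06696 ms.
End-to-end = 3.79 ms.

3.79 ms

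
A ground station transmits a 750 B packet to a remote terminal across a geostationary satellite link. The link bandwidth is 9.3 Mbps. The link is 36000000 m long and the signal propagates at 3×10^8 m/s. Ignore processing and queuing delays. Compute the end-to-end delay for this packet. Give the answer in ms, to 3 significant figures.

121 ms

L = 750 × 8 = 6000 bits.
Transmission delay = L/R = 6000 / 9300000 = 0.645161 ms.
Propagation delay = d/s = 36000000 m / 300000000 m/s = 120 ms.
Total = 121 ms.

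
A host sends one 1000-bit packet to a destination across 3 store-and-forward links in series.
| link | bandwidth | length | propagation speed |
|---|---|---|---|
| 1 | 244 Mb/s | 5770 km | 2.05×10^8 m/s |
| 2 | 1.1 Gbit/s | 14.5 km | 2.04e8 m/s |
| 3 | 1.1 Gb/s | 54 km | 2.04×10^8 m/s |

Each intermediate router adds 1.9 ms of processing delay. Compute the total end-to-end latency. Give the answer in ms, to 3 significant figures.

32.3 ms

Transmission delays (L/R per hop): 0.00409836, 0.000909091, 0.000909091 ms; sum = 0.00591654 ms.
Propagation delays (d/s per hop): 28.1463, 0.0710784, 0.264706 ms; sum = 28.4821 ms.
Processing at 2 router(s): 2 × 1.9 ms = 3.8 ms.
End-to-end = 32.3 ms.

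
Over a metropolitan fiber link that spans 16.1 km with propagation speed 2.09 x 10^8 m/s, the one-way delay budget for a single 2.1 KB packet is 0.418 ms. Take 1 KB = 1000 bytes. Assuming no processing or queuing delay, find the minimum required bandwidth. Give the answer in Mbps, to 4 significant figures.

49.27 Mbps

L = 16800 bits.
Propagation delay = 16100 / 209000000 = 0.0770335 ms.
Transmission budget = 0.418 − 0.0770335 = 0.340967 ms.
R ≥ L / t_tx = 16800 bits / 0.000340967 s = 49.27 Mbps.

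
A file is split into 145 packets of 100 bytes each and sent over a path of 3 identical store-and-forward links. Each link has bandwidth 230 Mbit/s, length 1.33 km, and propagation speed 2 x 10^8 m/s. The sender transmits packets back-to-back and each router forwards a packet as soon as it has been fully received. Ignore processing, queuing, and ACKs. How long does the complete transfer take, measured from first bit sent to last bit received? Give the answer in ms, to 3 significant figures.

Per-hop transmission t_tx = L/R = 800/230000000 = 0.00347826 ms.
Per-hop propagation t_prop = 1330/200000000 = 0.00665 ms.
Pipeline fill: first packet needs 3·t_tx to clear all hops; remaining 144 packets each add one t_tx.
Total = (3+145-1)·t_tx + 3·t_prop = 147·0.00347826 + 3·0.00665 = 0.531 ms.

0.531 ms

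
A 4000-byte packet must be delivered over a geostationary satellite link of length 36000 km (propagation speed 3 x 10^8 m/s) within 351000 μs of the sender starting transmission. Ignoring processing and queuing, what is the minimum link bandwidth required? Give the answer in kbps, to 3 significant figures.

L = 32000 bits.
Propagation delay = 36000000 / 300000000 = 120000 μs.
Transmission budget = 351000 − 120000 = 231000 μs.
R ≥ L / t_tx = 32000 bits / 0.231 s = 139 kbps.

139 kbps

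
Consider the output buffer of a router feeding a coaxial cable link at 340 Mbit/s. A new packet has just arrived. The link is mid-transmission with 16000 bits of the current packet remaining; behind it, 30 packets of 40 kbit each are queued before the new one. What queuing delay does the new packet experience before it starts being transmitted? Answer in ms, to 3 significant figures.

3.58 ms

Each queued packet: L/R = 40000/340000000 = 0.117647 ms.
30 queued → 3.52941 ms.
Plus remaining 16000 bits of current packet: 0.0470588 ms.
Queuing delay = 3.58 ms.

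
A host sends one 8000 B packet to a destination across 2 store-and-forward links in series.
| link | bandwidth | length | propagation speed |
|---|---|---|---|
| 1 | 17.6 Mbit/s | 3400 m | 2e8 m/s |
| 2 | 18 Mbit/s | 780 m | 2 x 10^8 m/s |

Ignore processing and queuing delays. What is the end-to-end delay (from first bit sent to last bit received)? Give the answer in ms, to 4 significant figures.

L = 8000 × 8 = 64000 bits.
Transmission delays (L/R per hop): 3.63636, 3.55556 ms; sum = 7.19192 ms.
Propagation delays (d/s per hop): 0.017, 0.0039 ms; sum = 0.0209 ms.
End-to-end = 7.213 ms.

7.213 ms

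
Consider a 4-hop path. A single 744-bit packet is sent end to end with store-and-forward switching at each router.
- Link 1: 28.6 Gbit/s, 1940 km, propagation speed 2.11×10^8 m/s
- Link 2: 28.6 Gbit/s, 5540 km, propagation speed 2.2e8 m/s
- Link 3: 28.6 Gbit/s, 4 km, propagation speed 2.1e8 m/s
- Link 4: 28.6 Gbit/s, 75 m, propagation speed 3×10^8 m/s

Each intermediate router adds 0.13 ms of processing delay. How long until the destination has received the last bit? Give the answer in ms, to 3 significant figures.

34.8 ms

Transmission delay per hop = L/R = 744/28600000000 = 2.6014e-05 ms; 4 hops → 0.000104056 ms.
Propagation delays (d/s per hop): 9.19431, 25.1818, 0.0190476, 0.00025 ms; sum = 34.3954 ms.
Processing at 3 router(s): 3 × 0.13 ms = 0.39 ms.
End-to-end = 34.8 ms.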